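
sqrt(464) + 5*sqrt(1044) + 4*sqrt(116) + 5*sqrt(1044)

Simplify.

72*sqrt(29)

sqrt(464) = 4*sqrt(29); 5*sqrt(1044) = 30*sqrt(29); 4*sqrt(116) = 8*sqrt(29); 5*sqrt(1044) = 30*sqrt(29)
Combine: (4 + 30 + 8 + 30)·sqrt(29) = 72*sqrt(29)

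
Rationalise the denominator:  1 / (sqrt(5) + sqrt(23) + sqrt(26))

(-sqrt(2990) + sqrt(26) + 4*sqrt(23) + 22*sqrt(5))/228

Group as (sqrt(5) + sqrt(23)) + sqrt(26); multiply by (sqrt(5) + sqrt(23)) - sqrt(26), then rationalise the remaining surd.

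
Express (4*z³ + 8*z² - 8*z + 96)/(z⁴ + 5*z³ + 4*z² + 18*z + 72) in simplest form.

4/(z + 3)

Factor: 4*z³ + 8*z² - 8*z + 96 = 4·(z² - 2*z + 6)·(z + 4);  z⁴ + 5*z³ + 4*z² + 18*z + 72 = (z + 4)·(z + 3)·(z² - 2*z + 6)
Cancel the common factors (z² - 2*z + 6), (z + 4).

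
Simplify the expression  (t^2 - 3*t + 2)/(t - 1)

t - 2

Factor: t^2 - 3*t + 2 = (t - 2)*(t - 1)
Cancel the common factor (t - 1).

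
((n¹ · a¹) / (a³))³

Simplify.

Inside the bracket: n¹ · (a^-2)
Raise to the power 3: n³ · (a^-6)

n³/a⁶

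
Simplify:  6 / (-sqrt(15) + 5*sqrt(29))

Multiply numerator and denominator by sqrt(15) + 5*sqrt(29).
Denominator becomes 710; numerator becomes 6*sqrt(15) + 30*sqrt(29).

(3*sqrt(15) + 15*sqrt(29))/355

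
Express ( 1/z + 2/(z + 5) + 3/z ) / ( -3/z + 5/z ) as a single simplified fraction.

(3*z + 10)/(z + 5)

Numerator: 1/z + 2/(z + 5) + 3/z = (6*z + 20)/(z**2 + 5*z)
Denominator: -3/z + 5/z = 2/z
Divide: ((6*z + 20)/(z**2 + 5*z)) · (z/2) = (3*z + 10)/(z + 5)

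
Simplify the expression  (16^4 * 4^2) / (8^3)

2^11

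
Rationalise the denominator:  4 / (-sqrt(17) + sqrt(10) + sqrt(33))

(-26*sqrt(17) - 6*sqrt(33) + 40*sqrt(10) + 2*sqrt(5610))/161

Group as (sqrt(10) + sqrt(33)) - sqrt(17); multiply by (sqrt(10) + sqrt(33)) + sqrt(17), then rationalise the remaining surd.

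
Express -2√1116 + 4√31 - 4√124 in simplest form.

-16*√31

2√1116 = 12*√31; 4√31 = 4*√31; 4√124 = 8*√31
Combine: (-12 + 4 - 8)·√31 = -16*√31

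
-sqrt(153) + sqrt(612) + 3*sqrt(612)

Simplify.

21*sqrt(17)

sqrt(153) = 3*sqrt(17); sqrt(612) = 6*sqrt(17); 3*sqrt(612) = 18*sqrt(17)
Combine: (-3 + 6 + 18)·sqrt(17) = 21*sqrt(17)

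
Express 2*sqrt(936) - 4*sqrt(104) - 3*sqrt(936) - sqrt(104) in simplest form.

-16*sqrt(26)

2*sqrt(936) = 12*sqrt(26); 4*sqrt(104) = 8*sqrt(26); 3*sqrt(936) = 18*sqrt(26); sqrt(104) = 2*sqrt(26)
Combine: (12 - 8 - 18 - 2)·sqrt(26) = -16*sqrt(26)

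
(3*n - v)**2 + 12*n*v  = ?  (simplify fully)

Expand the square and combine the 12*n*v term.

(3*n + v)**2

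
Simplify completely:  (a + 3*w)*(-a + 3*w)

Product of conjugates: (P+Q)(P-Q) = P^2 - Q^2.

-a^2 + 9*w^2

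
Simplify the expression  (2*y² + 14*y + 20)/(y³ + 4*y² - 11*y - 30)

2/(y - 3)

Factor: 2*y² + 14*y + 20 = 2·(y + 5)·(y + 2);  y³ + 4*y² - 11*y - 30 = (y - 3)·(y + 2)·(y + 5)
Cancel the common factors (y + 5), (y + 2).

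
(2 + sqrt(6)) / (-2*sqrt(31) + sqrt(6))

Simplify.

(-sqrt(186) - 2*sqrt(31) - 3 - sqrt(6))/59

Multiply numerator and denominator by sqrt(6) + 2*sqrt(31).
Denominator becomes -118; numerator becomes 2*sqrt(6) + 6 + 4*sqrt(31) + 2*sqrt(186).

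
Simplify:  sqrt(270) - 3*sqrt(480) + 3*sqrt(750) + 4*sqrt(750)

sqrt(270) = 3*sqrt(30); 3*sqrt(480) = 12*sqrt(30); 3*sqrt(750) = 15*sqrt(30); 4*sqrt(750) = 20*sqrt(30)
Combine: (3 - 12 + 15 + 20)·sqrt(30) = 26*sqrt(30)

26*sqrt(30)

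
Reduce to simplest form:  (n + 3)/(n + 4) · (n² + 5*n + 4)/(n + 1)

Factor: n² + 5*n + 4 = (n + 1)·(n + 4)
Cancel the common factors (n + 4), (n + 1).

n + 3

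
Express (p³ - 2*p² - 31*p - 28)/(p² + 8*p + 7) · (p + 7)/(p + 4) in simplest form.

p - 7

Factor: p³ - 2*p² - 31*p - 28 = (p + 4)·(p + 1)·(p - 7);  p² + 8*p + 7 = (p + 7)·(p + 1)
Cancel the common factors (p + 1), (p + 7), (p + 4).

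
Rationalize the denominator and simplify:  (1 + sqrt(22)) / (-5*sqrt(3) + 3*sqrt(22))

Multiply numerator and denominator by 5*sqrt(3) + 3*sqrt(22).
Denominator becomes 123; numerator becomes 5*sqrt(3) + 3*sqrt(22) + 5*sqrt(66) + 66.

(5*sqrt(3) + 3*sqrt(22) + 5*sqrt(66) + 66)/123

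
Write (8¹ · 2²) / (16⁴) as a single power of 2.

8¹ = 2^3; 2² = 2^2; 16⁴ = 2^16
Combine exponents: 2^(-11)

2^(-11)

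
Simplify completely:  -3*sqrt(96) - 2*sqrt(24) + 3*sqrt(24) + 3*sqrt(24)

-4*sqrt(6)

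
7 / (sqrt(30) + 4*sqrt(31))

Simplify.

Multiply numerator and denominator by -4*sqrt(31) + sqrt(30).
Denominator becomes -466; numerator becomes -28*sqrt(31) + 7*sqrt(30).

(-7*sqrt(30) + 28*sqrt(31))/466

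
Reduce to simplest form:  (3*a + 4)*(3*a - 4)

Difference of squares with P = 3*a, Q = 4.

9*a**2 - 16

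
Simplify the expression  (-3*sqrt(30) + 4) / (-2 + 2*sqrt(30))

Multiply numerator and denominator by -2*sqrt(30) - 2.
Denominator becomes -116; numerator becomes -2*sqrt(30) + 172.

(-86 + sqrt(30))/58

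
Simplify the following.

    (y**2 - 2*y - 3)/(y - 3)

Factor: y**2 - 2*y - 3 = (y + 1)*(y - 3)
Cancel the common factor (y - 3).

y + 1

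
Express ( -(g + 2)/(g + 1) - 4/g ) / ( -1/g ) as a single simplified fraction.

(g^2 + 6*g + 4)/(g + 1)

Numerator: -(g + 2)/(g + 1) - 4/g = (-g^2 - 6*g - 4)/(g^2 + g)
Denominator: -1/g = -1/g
Divide: ((-g^2 - 6*g - 4)/(g^2 + g)) · (-g) = (g^2 + 6*g + 4)/(g + 1)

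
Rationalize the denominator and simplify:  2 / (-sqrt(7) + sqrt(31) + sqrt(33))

Group as (sqrt(31) + sqrt(33)) - sqrt(7); multiply by (sqrt(31) + sqrt(33)) + sqrt(7), then rationalise the remaining surd.

(-114*sqrt(7) + 10*sqrt(33) + 18*sqrt(31) + 4*sqrt(7161))/843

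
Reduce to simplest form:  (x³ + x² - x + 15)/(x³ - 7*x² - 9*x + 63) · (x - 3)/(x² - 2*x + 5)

Factor: x³ + x² - x + 15 = (x² - 2*x + 5)·(x + 3);  x³ - 7*x² - 9*x + 63 = (x - 3)·(x - 7)·(x + 3)
Cancel the common factors (x² - 2*x + 5), (x - 3), (x + 3).

1/(x - 7)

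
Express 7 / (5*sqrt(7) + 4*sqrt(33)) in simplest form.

(-35*sqrt(7) + 28*sqrt(33))/353

Multiply numerator and denominator by -4*sqrt(33) + 5*sqrt(7).
Denominator becomes -353; numerator becomes -28*sqrt(33) + 35*sqrt(7).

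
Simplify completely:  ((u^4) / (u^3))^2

u^2

Inside the bracket: u^1
Raise to the power 2: u^2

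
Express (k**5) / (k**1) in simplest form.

Quotient: k**4

k**4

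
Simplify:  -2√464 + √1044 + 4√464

2√464 = 8*√29; √1044 = 6*√29; 4√464 = 16*√29
Combine: (-8 + 6 + 16)·√29 = 14*√29

14*√29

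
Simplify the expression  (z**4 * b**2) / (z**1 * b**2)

Quotient: z**3

z**3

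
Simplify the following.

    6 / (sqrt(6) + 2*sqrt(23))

Multiply numerator and denominator by -sqrt(6) + 2*sqrt(23).
Denominator becomes 86; numerator becomes -6*sqrt(6) + 12*sqrt(23).

(-3*sqrt(6) + 6*sqrt(23))/43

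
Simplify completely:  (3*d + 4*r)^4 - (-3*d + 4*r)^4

Binomially expand both and collect terms in (4*r), (3*d).

864*d^3*r + 1536*d*r^3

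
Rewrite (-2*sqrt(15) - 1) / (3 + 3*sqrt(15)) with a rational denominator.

Multiply numerator and denominator by -3*sqrt(15) + 3.
Denominator becomes -126; numerator becomes -3*sqrt(15) + 87.

(-29 + sqrt(15))/42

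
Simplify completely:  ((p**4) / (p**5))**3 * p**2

Inside the bracket: (p**-1)
Raise to the power 3: (p**-3)
Multiply by p**2: add exponents.

1/p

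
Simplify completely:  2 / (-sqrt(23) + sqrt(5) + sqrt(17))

Group as (sqrt(5) + sqrt(17)) - sqrt(23); multiply by (sqrt(5) + sqrt(17)) + sqrt(23), then rationalise the remaining surd.

(2*sqrt(23) + 22*sqrt(17) + 70*sqrt(5) + 4*sqrt(1955))/339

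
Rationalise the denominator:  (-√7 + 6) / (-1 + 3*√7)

(-15 + 17*√7)/62

Multiply numerator and denominator by -3*√7 - 1.
Denominator becomes -62; numerator becomes -17*√7 + 15.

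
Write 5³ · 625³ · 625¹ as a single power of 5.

5³ = 5^3; 625³ = 5^12; 625¹ = 5^4
Combine exponents: 5^19

5^19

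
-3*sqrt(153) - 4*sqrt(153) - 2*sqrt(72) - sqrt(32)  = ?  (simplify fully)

3*sqrt(153) = 9*sqrt(17); 4*sqrt(153) = 12*sqrt(17); 2*sqrt(72) = 12*sqrt(2); sqrt(32) = 4*sqrt(2)

-21*sqrt(17) - 16*sqrt(2)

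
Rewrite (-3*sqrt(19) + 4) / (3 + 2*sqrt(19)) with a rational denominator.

Multiply numerator and denominator by -2*sqrt(19) + 3.
Denominator becomes -67; numerator becomes -17*sqrt(19) + 126.

(-126 + 17*sqrt(19))/67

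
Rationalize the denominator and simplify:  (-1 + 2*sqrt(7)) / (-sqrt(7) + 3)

(11 + 5*sqrt(7))/2

Multiply numerator and denominator by sqrt(7) + 3.
Denominator becomes 2; numerator becomes 11 + 5*sqrt(7).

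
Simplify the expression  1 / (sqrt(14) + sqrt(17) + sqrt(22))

Group as (sqrt(17) + sqrt(22)) + sqrt(14); multiply by (sqrt(17) + sqrt(22)) - sqrt(14), then rationalise the remaining surd.

(-4*sqrt(1309) + 9*sqrt(22) + 19*sqrt(17) + 25*sqrt(14))/871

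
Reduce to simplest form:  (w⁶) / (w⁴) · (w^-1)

w

Quotient: w²
Multiply by (w^-1): add exponents.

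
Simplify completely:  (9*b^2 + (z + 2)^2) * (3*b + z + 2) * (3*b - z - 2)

Telescope via difference of squares: ((3*b)+(z + 2))((3*b)-(z + 2)) = 9*b^2 - z^2 - 4*z - 4, then repeat with the next factor.

81*b^4 - z^4 - 8*z^3 - 24*z^2 - 32*z - 16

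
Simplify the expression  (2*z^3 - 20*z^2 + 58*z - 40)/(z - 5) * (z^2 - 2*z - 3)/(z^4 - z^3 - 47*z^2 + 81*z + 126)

(2*z^2 - 10*z + 8)/(z^2 + z - 42)

Factor: 2*z^3 - 20*z^2 + 58*z - 40 = 2*(z - 5)*(z - 4)*(z - 1);  z^2 - 2*z - 3 = (z - 3)*(z + 1);  z^4 - z^3 - 47*z^2 + 81*z + 126 = (z + 1)*(z - 3)*(z + 7)*(z - 6)
Cancel the common factors (z + 1), (z - 5), (z - 3).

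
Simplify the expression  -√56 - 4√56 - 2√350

√56 = 2*√14; 4√56 = 8*√14; 2√350 = 10*√14
Combine: (-2 - 8 - 10)·√14 = -20*√14

-20*√14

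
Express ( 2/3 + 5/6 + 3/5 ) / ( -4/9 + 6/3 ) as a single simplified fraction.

Numerator: 2/3 + 5/6 + 3/5 = 21/10
Denominator: -4/9 + 6/3 = 14/9
Divide: (21/10) · (9/14) = 27/20

27/20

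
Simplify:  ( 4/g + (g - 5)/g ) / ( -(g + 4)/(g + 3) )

(-g**2 - 2*g + 3)/(g**2 + 4*g)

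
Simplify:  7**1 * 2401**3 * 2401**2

7**1 = 7**1; 2401**3 = 7**12; 2401**2 = 7**8
Combine exponents: 7**21

7**21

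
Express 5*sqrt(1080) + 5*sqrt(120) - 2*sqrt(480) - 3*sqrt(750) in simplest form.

17*sqrt(30)

5*sqrt(1080) = 30*sqrt(30); 5*sqrt(120) = 10*sqrt(30); 2*sqrt(480) = 8*sqrt(30); 3*sqrt(750) = 15*sqrt(30)
Combine: (30 + 10 - 8 - 15)·sqrt(30) = 17*sqrt(30)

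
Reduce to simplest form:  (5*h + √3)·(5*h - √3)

25*h² - 3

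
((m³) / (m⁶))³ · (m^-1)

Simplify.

Inside the bracket: (m^-3)
Raise to the power 3: (m^-9)
Multiply by (m^-1): add exponents.

m^(-10)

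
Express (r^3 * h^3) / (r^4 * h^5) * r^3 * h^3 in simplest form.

Quotient: (r^-1) * (h^-2)
Multiply by r^3 * h^3: add exponents.

h*r^2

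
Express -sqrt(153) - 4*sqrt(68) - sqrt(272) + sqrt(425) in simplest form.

-10*sqrt(17)

sqrt(153) = 3*sqrt(17); 4*sqrt(68) = 8*sqrt(17); sqrt(272) = 4*sqrt(17); sqrt(425) = 5*sqrt(17)
Combine: (-3 - 8 - 4 + 5)·sqrt(17) = -10*sqrt(17)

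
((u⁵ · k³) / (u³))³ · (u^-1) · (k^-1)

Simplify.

Inside the bracket: u² · k³
Raise to the power 3: u⁶ · k⁹
Multiply by (u^-1) · (k^-1): add exponents.

k⁸*u⁵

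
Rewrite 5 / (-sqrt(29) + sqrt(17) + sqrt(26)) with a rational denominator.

Group as (sqrt(17) + sqrt(26)) - sqrt(29); multiply by (sqrt(17) + sqrt(26)) + sqrt(29), then rationalise the remaining surd.

(-35*sqrt(29) + 50*sqrt(26) + 95*sqrt(17) + 5*sqrt(12818))/786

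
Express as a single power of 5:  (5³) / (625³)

5³ = 5^3; 625³ = 5^12
Combine exponents: 5^(-9)

5^(-9)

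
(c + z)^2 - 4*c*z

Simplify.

After expansion: c^2 - 2*c*z + z^2 — a perfect-square trinomial.

(c - z)^2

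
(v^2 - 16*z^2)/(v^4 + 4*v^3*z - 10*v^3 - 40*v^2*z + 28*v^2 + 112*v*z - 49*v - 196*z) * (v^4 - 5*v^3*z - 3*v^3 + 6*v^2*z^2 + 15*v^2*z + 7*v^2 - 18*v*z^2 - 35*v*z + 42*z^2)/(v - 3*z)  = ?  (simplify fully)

Factor: v^2 - 16*z^2 = (v + 4*z)*(v - 4*z);  v^4 + 4*v^3*z - 10*v^3 - 40*v^2*z + 28*v^2 + 112*v*z - 49*v - 196*z = (v - 7)*(v^2 - 3*v + 7)*(v + 4*z);  v^4 - 5*v^3*z - 3*v^3 + 6*v^2*z^2 + 15*v^2*z + 7*v^2 - 18*v*z^2 - 35*v*z + 42*z^2 = (v - 2*z)*(v - 3*z)*(v^2 - 3*v + 7)
Cancel the common factors (v^2 - 3*v + 7), (v + 4*z), (v - 3*z).

(v^2 - 6*v*z + 8*z^2)/(v - 7)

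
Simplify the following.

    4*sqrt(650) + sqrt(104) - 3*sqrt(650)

7*sqrt(26)

4*sqrt(650) = 20*sqrt(26); sqrt(104) = 2*sqrt(26); 3*sqrt(650) = 15*sqrt(26)
Combine: (20 + 2 - 15)·sqrt(26) = 7*sqrt(26)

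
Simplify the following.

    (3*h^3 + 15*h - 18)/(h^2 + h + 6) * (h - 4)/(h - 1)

Factor: 3*h^3 + 15*h - 18 = 3*(h - 1)*(h^2 + h + 6)
Cancel the common factors (h^2 + h + 6), (h - 1).

3*h - 12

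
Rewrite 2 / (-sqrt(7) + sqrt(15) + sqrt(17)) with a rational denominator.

Group as (sqrt(15) + sqrt(17)) - sqrt(7); multiply by (sqrt(15) + sqrt(17)) + sqrt(7), then rationalise the remaining surd.

(-50*sqrt(7) + 10*sqrt(17) + 18*sqrt(15) + 4*sqrt(1785))/395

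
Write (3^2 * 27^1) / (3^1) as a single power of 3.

3^4

3^2 = 3^2; 27^1 = 3^3; 3^1 = 3^1
Combine exponents: 3^4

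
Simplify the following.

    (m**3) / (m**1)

Quotient: m**2

m**2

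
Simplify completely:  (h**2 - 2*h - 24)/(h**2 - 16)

(h - 6)/(h - 4)

Factor: h**2 - 2*h - 24 = (h - 6)*(h + 4);  h**2 - 16 = (h + 4)*(h - 4)
Cancel the common factor (h + 4).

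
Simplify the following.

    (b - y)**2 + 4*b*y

(b + y)**2

Expand the square and combine the 4*b*y term.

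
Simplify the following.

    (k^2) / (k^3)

Quotient: (k^-1)

1/k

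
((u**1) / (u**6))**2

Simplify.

u**(-10)

Inside the bracket: (u**-5)
Raise to the power 2: (u**-10)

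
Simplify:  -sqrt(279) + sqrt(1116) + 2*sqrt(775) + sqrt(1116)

19*sqrt(31)

sqrt(279) = 3*sqrt(31); sqrt(1116) = 6*sqrt(31); 2*sqrt(775) = 10*sqrt(31); sqrt(1116) = 6*sqrt(31)
Combine: (-3 + 6 + 10 + 6)·sqrt(31) = 19*sqrt(31)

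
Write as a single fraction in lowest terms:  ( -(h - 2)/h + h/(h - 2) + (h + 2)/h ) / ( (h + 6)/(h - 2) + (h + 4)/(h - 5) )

(h**3 - h**2 - 28*h + 40)/(2*h**3 + 3*h**2 - 38*h)

Numerator: -(h - 2)/h + h/(h - 2) + (h + 2)/h = (h**2 + 4*h - 8)/(h**2 - 2*h)
Denominator: (h + 6)/(h - 2) + (h + 4)/(h - 5) = (2*h**2 + 3*h - 38)/(h**2 - 7*h + 10)
Divide: ((h**2 + 4*h - 8)/(h**2 - 2*h)) · ((h**2 - 7*h + 10)/(2*h**2 + 3*h - 38)) = (h**3 - h**2 - 28*h + 40)/(2*h**3 + 3*h**2 - 38*h)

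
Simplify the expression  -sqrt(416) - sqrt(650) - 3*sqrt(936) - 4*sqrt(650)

-47*sqrt(26)

sqrt(416) = 4*sqrt(26); sqrt(650) = 5*sqrt(26); 3*sqrt(936) = 18*sqrt(26); 4*sqrt(650) = 20*sqrt(26)
Combine: (-4 - 5 - 18 - 20)·sqrt(26) = -47*sqrt(26)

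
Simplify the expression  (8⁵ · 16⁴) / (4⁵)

2^21

8⁵ = 2^15; 16⁴ = 2^16; 4⁵ = 2^10
Combine exponents: 2^21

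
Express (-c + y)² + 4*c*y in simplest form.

(c + y)²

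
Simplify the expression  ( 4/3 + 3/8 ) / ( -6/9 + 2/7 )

-287/64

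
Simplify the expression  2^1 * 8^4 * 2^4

2^17

2^1 = 2^1; 8^4 = 2^12; 2^4 = 2^4
Combine exponents: 2^17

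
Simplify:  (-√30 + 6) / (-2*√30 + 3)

(-3*√30 + 14)/37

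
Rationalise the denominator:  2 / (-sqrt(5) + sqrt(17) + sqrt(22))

(-17*sqrt(5) + 5*sqrt(17) + sqrt(1870))/85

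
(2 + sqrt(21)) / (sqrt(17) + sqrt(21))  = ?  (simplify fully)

Multiply numerator and denominator by -sqrt(17) + sqrt(21).
Denominator becomes 4; numerator becomes -sqrt(357) - 2*sqrt(17) + 2*sqrt(21) + 21.

(-sqrt(357) - 2*sqrt(17) + 2*sqrt(21) + 21)/4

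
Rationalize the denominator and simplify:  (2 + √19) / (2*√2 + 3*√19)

Multiply numerator and denominator by -2*√2 + 3*√19.
Denominator becomes 163; numerator becomes -2*√38 - 4*√2 + 6*√19 + 57.

(-2*√38 - 4*√2 + 6*√19 + 57)/163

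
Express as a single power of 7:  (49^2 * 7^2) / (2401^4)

7^(-10)

49^2 = 7^4; 7^2 = 7^2; 2401^4 = 7^16
Combine exponents: 7^(-10)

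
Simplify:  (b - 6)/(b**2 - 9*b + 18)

Factor: b**2 - 9*b + 18 = (b - 3)*(b - 6)
Cancel the common factor (b - 6).

1/(b - 3)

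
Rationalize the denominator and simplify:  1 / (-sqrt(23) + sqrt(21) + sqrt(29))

Group as (sqrt(21) + sqrt(29)) - sqrt(23); multiply by (sqrt(21) + sqrt(29)) + sqrt(23), then rationalise the remaining surd.

(-27*sqrt(23) + 15*sqrt(29) + 31*sqrt(21) + 2*sqrt(14007))/1707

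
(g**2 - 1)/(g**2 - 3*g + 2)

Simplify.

Factor: g**2 - 1 = (g - 1)*(g + 1);  g**2 - 3*g + 2 = (g - 1)*(g - 2)
Cancel the common factor (g - 1).

(g + 1)/(g - 2)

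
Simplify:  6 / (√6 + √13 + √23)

(-3*√1794 - 6*√23 + 24*√13 + 45*√6)/74

Group as (√6 + √13) + √23; multiply by (√6 + √13) - √23, then rationalise the remaining surd.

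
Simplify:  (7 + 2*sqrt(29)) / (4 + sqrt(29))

(-sqrt(29) + 30)/13

Multiply numerator and denominator by -sqrt(29) + 4.
Denominator becomes -13; numerator becomes -30 + sqrt(29).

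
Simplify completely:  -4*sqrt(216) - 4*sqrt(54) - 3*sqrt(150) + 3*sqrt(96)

-39*sqrt(6)

4*sqrt(216) = 24*sqrt(6); 4*sqrt(54) = 12*sqrt(6); 3*sqrt(150) = 15*sqrt(6); 3*sqrt(96) = 12*sqrt(6)
Combine: (-24 - 12 - 15 + 12)·sqrt(6) = -39*sqrt(6)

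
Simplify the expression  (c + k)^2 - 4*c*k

(c - k)^2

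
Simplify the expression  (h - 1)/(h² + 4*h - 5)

1/(h + 5)

Factor: h² + 4*h - 5 = (h + 5)·(h - 1)
Cancel the common factor (h - 1).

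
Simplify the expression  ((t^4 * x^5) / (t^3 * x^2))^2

t^2*x^6

Inside the bracket: t^1 * x^3
Raise to the power 2: t^2 * x^6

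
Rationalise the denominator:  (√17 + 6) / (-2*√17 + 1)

(-13*√17 - 40)/67

Multiply numerator and denominator by 1 + 2*√17.
Denominator becomes -67; numerator becomes 40 + 13*√17.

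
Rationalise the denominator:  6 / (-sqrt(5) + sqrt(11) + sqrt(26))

Group as (sqrt(11) + sqrt(26)) - sqrt(5); multiply by (sqrt(11) + sqrt(26)) + sqrt(5), then rationalise the remaining surd.

(-16*sqrt(5) - 5*sqrt(26) + 10*sqrt(11) + sqrt(1430))/10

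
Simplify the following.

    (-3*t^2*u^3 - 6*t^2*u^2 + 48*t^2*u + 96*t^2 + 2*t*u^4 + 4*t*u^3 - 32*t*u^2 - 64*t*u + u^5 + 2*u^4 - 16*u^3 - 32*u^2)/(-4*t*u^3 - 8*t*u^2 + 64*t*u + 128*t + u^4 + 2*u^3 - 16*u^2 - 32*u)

(3*t^2 - 2*t*u - u^2)/(4*t - u)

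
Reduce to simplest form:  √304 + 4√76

√304 = 4*√19; 4√76 = 8*√19
Combine: (4 + 8)·√19 = 12*√19

12*√19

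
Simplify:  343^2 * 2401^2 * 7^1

7^15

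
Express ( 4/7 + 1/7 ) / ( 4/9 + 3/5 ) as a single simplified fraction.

Numerator: 4/7 + 1/7 = 5/7
Denominator: 4/9 + 3/5 = 47/45
Divide: (5/7) · (45/47) = 225/329

225/329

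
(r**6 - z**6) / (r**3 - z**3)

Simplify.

r**3 + z**3

Difference of sixth powers: factor out (r**3 - z**3).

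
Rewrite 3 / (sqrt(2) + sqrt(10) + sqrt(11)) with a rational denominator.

(-12*sqrt(55) + 3*sqrt(11) + 9*sqrt(10) + 57*sqrt(2))/79

Group as (sqrt(2) + sqrt(10)) + sqrt(11); multiply by (sqrt(2) + sqrt(10)) - sqrt(11), then rationalise the remaining surd.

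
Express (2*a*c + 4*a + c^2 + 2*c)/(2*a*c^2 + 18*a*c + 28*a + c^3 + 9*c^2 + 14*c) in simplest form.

1/(c + 7)

Factor: 2*a*c + 4*a + c^2 + 2*c = (2*a + c)*(c + 2);  2*a*c^2 + 18*a*c + 28*a + c^3 + 9*c^2 + 14*c = (c + 2)*(2*a + c)*(c + 7)
Cancel the common factors (c + 2), (2*a + c).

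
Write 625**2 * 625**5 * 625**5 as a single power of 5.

5**48

625**2 = 5**8; 625**5 = 5**20; 625**5 = 5**20
Combine exponents: 5**48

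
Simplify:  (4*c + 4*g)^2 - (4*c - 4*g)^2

Write as f((4*c),(4*g)) - f((4*c),-(4*g)) and expand.

64*c*g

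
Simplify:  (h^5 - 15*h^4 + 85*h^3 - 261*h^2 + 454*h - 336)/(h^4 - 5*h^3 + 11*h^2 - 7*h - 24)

Factor: h^5 - 15*h^4 + 85*h^3 - 261*h^2 + 454*h - 336 = (h - 3)*(h - 2)*(h - 7)*(h^2 - 3*h + 8);  h^4 - 5*h^3 + 11*h^2 - 7*h - 24 = (h + 1)*(h^2 - 3*h + 8)*(h - 3)
Cancel the common factors (h^2 - 3*h + 8), (h - 3).

(h^2 - 9*h + 14)/(h + 1)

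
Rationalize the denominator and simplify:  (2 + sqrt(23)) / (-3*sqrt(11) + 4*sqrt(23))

Multiply numerator and denominator by 3*sqrt(11) + 4*sqrt(23).
Denominator becomes 269; numerator becomes 6*sqrt(11) + 8*sqrt(23) + 3*sqrt(253) + 92.

(6*sqrt(11) + 8*sqrt(23) + 3*sqrt(253) + 92)/269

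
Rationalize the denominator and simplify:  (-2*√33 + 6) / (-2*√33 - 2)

(-√33 + 9)/8

Multiply numerator and denominator by -2 + 2*√33.
Denominator becomes -128; numerator becomes -144 + 16*√33.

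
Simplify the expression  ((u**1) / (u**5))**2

u**(-8)

Inside the bracket: (u**-4)
Raise to the power 2: (u**-8)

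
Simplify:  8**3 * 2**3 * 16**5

8**3 = 2**9; 2**3 = 2**3; 16**5 = 2**20
Combine exponents: 2**32

2**32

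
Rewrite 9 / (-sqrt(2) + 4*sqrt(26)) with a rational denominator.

Multiply numerator and denominator by sqrt(2) + 4*sqrt(26).
Denominator becomes 414; numerator becomes 9*sqrt(2) + 36*sqrt(26).

(sqrt(2) + 4*sqrt(26))/46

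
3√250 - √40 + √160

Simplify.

17*√10

3√250 = 15*√10; √40 = 2*√10; √160 = 4*√10
Combine: (15 - 2 + 4)·√10 = 17*√10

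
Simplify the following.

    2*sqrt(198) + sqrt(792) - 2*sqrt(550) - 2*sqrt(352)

2*sqrt(198) = 6*sqrt(22); sqrt(792) = 6*sqrt(22); 2*sqrt(550) = 10*sqrt(22); 2*sqrt(352) = 8*sqrt(22)
Combine: (6 + 6 - 10 - 8)·sqrt(22) = -6*sqrt(22)

-6*sqrt(22)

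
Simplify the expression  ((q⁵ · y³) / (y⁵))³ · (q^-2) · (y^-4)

Inside the bracket: q⁵ · (y^-2)
Raise to the power 3: q^15 · (y^-6)
Multiply by (q^-2) · (y^-4): add exponents.

q^13/y^10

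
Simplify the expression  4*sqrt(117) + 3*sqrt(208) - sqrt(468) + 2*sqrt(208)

26*sqrt(13)

4*sqrt(117) = 12*sqrt(13); 3*sqrt(208) = 12*sqrt(13); sqrt(468) = 6*sqrt(13); 2*sqrt(208) = 8*sqrt(13)
Combine: (12 + 12 - 6 + 8)·sqrt(13) = 26*sqrt(13)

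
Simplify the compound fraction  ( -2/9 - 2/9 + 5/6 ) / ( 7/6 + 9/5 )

35/267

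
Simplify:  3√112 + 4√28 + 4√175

40*√7

3√112 = 12*√7; 4√28 = 8*√7; 4√175 = 20*√7
Combine: (12 + 8 + 20)·√7 = 40*√7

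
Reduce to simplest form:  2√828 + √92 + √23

2√828 = 12*√23; √92 = 2*√23; √23 = √23
Combine: (12 + 2 + 1)·√23 = 15*√23

15*√23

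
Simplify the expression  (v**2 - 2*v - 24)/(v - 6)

Factor: v**2 - 2*v - 24 = (v - 6)*(v + 4)
Cancel the common factor (v - 6).

v + 4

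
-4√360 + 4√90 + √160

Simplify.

4√360 = 24*√10; 4√90 = 12*√10; √160 = 4*√10
Combine: (-24 + 12 + 4)·√10 = -8*√10

-8*√10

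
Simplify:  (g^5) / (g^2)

g^3

Quotient: g^3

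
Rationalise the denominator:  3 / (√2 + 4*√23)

Multiply numerator and denominator by -4*√23 + √2.
Denominator becomes -366; numerator becomes -12*√23 + 3*√2.

(-√2 + 4*√23)/122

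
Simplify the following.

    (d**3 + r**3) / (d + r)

d**2 - d*r + r**2

Apply the sum-of-cubes factorisation and cancel (d + r).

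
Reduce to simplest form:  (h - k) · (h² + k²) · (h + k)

Telescope via difference of squares: (h+k)(h-k) = h² - k², then repeat with the next factor.

h⁴ - k⁴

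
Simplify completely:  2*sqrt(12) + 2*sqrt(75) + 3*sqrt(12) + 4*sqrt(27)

2*sqrt(12) = 4*sqrt(3); 2*sqrt(75) = 10*sqrt(3); 3*sqrt(12) = 6*sqrt(3); 4*sqrt(27) = 12*sqrt(3)
Combine: (4 + 10 + 6 + 12)·sqrt(3) = 32*sqrt(3)

32*sqrt(3)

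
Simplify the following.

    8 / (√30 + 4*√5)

Multiply numerator and denominator by -4*√5 + √30.
Denominator becomes -50; numerator becomes -32*√5 + 8*√30.

(-4*√30 + 16*√5)/25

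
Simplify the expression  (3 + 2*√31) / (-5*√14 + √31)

(-10*√434 - 62 - 15*√14 - 3*√31)/319

Multiply numerator and denominator by √31 + 5*√14.
Denominator becomes -319; numerator becomes 3*√31 + 15*√14 + 62 + 10*√434.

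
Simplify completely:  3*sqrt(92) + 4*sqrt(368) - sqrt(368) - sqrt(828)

12*sqrt(23)

3*sqrt(92) = 6*sqrt(23); 4*sqrt(368) = 16*sqrt(23); sqrt(368) = 4*sqrt(23); sqrt(828) = 6*sqrt(23)
Combine: (6 + 16 - 4 - 6)·sqrt(23) = 12*sqrt(23)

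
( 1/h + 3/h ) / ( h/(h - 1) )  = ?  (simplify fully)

(4*h - 4)/h²

Numerator: 1/h + 3/h = 4/h
Denominator: h/(h - 1) = h/(h - 1)
Divide: (4/h) · ((h - 1)/h) = (4*h - 4)/h²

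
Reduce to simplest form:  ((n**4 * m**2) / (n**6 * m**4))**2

Inside the bracket: (n**-2) * (m**-2)
Raise to the power 2: (n**-4) * (m**-4)

1/(m**4*n**4)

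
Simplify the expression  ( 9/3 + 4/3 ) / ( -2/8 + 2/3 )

Numerator: 9/3 + 4/3 = 13/3
Denominator: -2/8 + 2/3 = 5/12
Divide: (13/3) · (12/5) = 52/5

52/5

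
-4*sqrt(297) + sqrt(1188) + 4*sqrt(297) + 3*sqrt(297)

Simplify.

15*sqrt(33)

4*sqrt(297) = 12*sqrt(33); sqrt(1188) = 6*sqrt(33); 4*sqrt(297) = 12*sqrt(33); 3*sqrt(297) = 9*sqrt(33)
Combine: (-12 + 6 + 12 + 9)·sqrt(33) = 15*sqrt(33)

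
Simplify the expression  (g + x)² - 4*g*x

(g - x)²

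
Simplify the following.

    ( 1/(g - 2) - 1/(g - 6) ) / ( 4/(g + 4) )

(-g - 4)/(g**2 - 8*g + 12)

Numerator: 1/(g - 2) - 1/(g - 6) = -4/(g**2 - 8*g + 12)
Denominator: 4/(g + 4) = 4/(g + 4)
Divide: (-4/(g**2 - 8*g + 12)) · (g/4 + 1) = (-g - 4)/(g**2 - 8*g + 12)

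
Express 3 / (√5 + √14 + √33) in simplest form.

Group as (√5 + √33) + √14; multiply by (√5 + √33) - √14, then rationalise the remaining surd.

(-√2310 - 7*√33 + 12*√14 + 21*√5)/14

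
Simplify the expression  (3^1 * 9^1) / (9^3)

3^1 = 3^1; 9^1 = 3^2; 9^3 = 3^6
Combine exponents: 3^(-3)

3^(-3)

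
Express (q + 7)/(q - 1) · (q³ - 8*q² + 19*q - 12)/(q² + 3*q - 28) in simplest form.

Factor: q³ - 8*q² + 19*q - 12 = (q - 1)·(q - 4)·(q - 3);  q² + 3*q - 28 = (q + 7)·(q - 4)
Cancel the common factors (q - 1), (q + 7), (q - 4).

q - 3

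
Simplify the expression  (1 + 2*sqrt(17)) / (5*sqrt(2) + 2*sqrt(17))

(-10*sqrt(34) - 5*sqrt(2) + 2*sqrt(17) + 68)/18

Multiply numerator and denominator by -5*sqrt(2) + 2*sqrt(17).
Denominator becomes 18; numerator becomes -10*sqrt(34) - 5*sqrt(2) + 2*sqrt(17) + 68.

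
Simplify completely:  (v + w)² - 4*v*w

(v - w)²

After expansion: v² - 2*v*w + w² — a perfect-square trinomial.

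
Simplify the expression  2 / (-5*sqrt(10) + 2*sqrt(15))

(-5*sqrt(10) - 2*sqrt(15))/95

Multiply numerator and denominator by 2*sqrt(15) + 5*sqrt(10).
Denominator becomes -190; numerator becomes 4*sqrt(15) + 10*sqrt(10).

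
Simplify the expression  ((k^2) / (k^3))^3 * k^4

k

Inside the bracket: (k^-1)
Raise to the power 3: (k^-3)
Multiply by k^4: add exponents.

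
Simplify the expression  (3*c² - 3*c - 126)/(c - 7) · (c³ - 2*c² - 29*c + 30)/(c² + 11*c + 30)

Factor: 3*c² - 3*c - 126 = 3·(c + 6)·(c - 7);  c³ - 2*c² - 29*c + 30 = (c + 5)·(c - 6)·(c - 1);  c² + 11*c + 30 = (c + 6)·(c + 5)
Cancel the common factors (c - 7), (c + 6), (c + 5).

3*c² - 21*c + 18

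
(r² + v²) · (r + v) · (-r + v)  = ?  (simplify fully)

-r⁴ + v⁴

(v+r)(v-r) = -r² + v²; continue pairing.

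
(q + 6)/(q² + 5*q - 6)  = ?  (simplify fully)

Factor: q² + 5*q - 6 = (q + 6)·(q - 1)
Cancel the common factor (q + 6).

1/(q - 1)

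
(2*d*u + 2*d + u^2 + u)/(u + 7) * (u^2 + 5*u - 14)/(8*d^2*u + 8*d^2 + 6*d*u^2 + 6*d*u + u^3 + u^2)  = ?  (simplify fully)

Factor: 2*d*u + 2*d + u^2 + u = (u + 1)*(2*d + u);  u^2 + 5*u - 14 = (u + 7)*(u - 2);  8*d^2*u + 8*d^2 + 6*d*u^2 + 6*d*u + u^3 + u^2 = (2*d + u)*(4*d + u)*(u + 1)
Cancel the common factors (u + 1), (u + 7), (2*d + u).

(u - 2)/(4*d + u)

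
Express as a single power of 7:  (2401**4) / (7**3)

7**13

2401**4 = 7**16; 7**3 = 7**3
Combine exponents: 7**13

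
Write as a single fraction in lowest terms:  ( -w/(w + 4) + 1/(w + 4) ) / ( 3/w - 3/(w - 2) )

Numerator: -w/(w + 4) + 1/(w + 4) = (-w + 1)/(w + 4)
Denominator: 3/w - 3/(w - 2) = -6/(w^2 - 2*w)
Divide: ((-w + 1)/(w + 4)) · (-w^2/6 + w/3) = (w^3 - 3*w^2 + 2*w)/(6*w + 24)

(w^3 - 3*w^2 + 2*w)/(6*w + 24)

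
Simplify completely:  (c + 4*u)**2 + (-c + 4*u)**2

Only the even-power cross terms survive.

2*c**2 + 32*u**2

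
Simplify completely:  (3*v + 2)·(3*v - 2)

9*v² - 4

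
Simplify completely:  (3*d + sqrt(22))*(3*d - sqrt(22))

9*d^2 - 22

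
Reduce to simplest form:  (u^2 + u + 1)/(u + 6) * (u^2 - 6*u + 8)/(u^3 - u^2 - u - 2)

(u - 4)/(u + 6)

Factor: u^2 - 6*u + 8 = (u - 2)*(u - 4);  u^3 - u^2 - u - 2 = (u - 2)*(u^2 + u + 1)
Cancel the common factors (u^2 + u + 1), (u - 2).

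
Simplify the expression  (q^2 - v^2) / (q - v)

q + v

Difference of squares: factor out (q - v).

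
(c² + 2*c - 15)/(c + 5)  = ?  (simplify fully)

Factor: c² + 2*c - 15 = (c + 5)·(c - 3)
Cancel the common factor (c + 5).

c - 3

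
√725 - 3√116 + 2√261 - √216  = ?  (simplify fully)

-6*√6 + 5*√29

√725 = 5*√29; 3√116 = 6*√29; 2√261 = 6*√29; √216 = 6*√6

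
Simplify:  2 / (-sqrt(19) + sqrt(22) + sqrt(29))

(-16*sqrt(19) + 6*sqrt(29) + 13*sqrt(22) + sqrt(12122))/382

Group as (sqrt(22) + sqrt(29)) - sqrt(19); multiply by (sqrt(22) + sqrt(29)) + sqrt(19), then rationalise the remaining surd.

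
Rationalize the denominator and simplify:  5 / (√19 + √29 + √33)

Group as (√19 + √33) + √29; multiply by (√19 + √33) - √29, then rationalise the remaining surd.

(-10*√18183 + 75*√33 + 115*√29 + 215*√19)/1979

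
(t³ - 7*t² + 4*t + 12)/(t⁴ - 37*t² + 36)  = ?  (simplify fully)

Factor: t³ - 7*t² + 4*t + 12 = (t - 2)·(t + 1)·(t - 6);  t⁴ - 37*t² + 36 = (t + 6)·(t - 1)·(t + 1)·(t - 6)
Cancel the common factors (t - 6), (t + 1).

(t - 2)/(t² + 5*t - 6)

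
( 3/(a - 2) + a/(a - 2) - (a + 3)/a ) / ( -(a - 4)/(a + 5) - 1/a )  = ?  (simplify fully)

Numerator: 3/(a - 2) + a/(a - 2) - (a + 3)/a = (2*a + 6)/(a^2 - 2*a)
Denominator: -(a - 4)/(a + 5) - 1/a = (-a^2 + 3*a - 5)/(a^2 + 5*a)
Divide: ((2*a + 6)/(a^2 - 2*a)) · ((a^2 + 5*a)/(-a^2 + 3*a - 5)) = (-2*a^2 - 16*a - 30)/(a^3 - 5*a^2 + 11*a - 10)

(-2*a^2 - 16*a - 30)/(a^3 - 5*a^2 + 11*a - 10)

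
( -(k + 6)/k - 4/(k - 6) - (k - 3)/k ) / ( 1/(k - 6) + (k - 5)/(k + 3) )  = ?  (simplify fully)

(-2*k^3 - k^2 + 33*k + 54)/(k^3 - 10*k^2 + 33*k)

Numerator: -(k + 6)/k - 4/(k - 6) - (k - 3)/k = (-2*k^2 + 5*k + 18)/(k^2 - 6*k)
Denominator: 1/(k - 6) + (k - 5)/(k + 3) = (k^2 - 10*k + 33)/(k^2 - 3*k - 18)
Divide: ((-2*k^2 + 5*k + 18)/(k^2 - 6*k)) · ((k^2 - 3*k - 18)/(k^2 - 10*k + 33)) = (-2*k^3 - k^2 + 33*k + 54)/(k^3 - 10*k^2 + 33*k)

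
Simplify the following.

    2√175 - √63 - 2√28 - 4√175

-17*√7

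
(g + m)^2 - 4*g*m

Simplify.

Expand the square and combine the 4*g*m term.

(g - m)^2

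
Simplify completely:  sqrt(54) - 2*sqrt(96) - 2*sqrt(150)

sqrt(54) = 3*sqrt(6); 2*sqrt(96) = 8*sqrt(6); 2*sqrt(150) = 10*sqrt(6)
Combine: (3 - 8 - 10)·sqrt(6) = -15*sqrt(6)

-15*sqrt(6)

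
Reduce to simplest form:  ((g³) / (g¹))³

g⁶

Inside the bracket: g²
Raise to the power 3: g⁶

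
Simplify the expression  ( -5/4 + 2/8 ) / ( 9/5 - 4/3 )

-15/7

Numerator: -5/4 + 2/8 = -1
Denominator: 9/5 - 4/3 = 7/15
Divide: (-1) · (15/7) = -15/7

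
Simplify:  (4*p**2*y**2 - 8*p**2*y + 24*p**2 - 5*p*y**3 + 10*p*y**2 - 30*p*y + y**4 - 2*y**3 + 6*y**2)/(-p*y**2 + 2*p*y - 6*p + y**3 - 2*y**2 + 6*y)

Factor: 4*p**2*y**2 - 8*p**2*y + 24*p**2 - 5*p*y**3 + 10*p*y**2 - 30*p*y + y**4 - 2*y**3 + 6*y**2 = (y**2 - 2*y + 6)*(-p + y)*(-4*p + y);  -p*y**2 + 2*p*y - 6*p + y**3 - 2*y**2 + 6*y = (-p + y)*(y**2 - 2*y + 6)
Cancel the common factors (y**2 - 2*y + 6), (-p + y).

-4*p + y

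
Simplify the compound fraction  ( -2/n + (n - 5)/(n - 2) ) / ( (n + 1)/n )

(n² - 7*n + 4)/(n² - n - 2)

Numerator: -2/n + (n - 5)/(n - 2) = (n² - 7*n + 4)/(n² - 2*n)
Denominator: (n + 1)/n = (n + 1)/n
Divide: ((n² - 7*n + 4)/(n² - 2*n)) · (n/(n + 1)) = (n² - 7*n + 4)/(n² - n - 2)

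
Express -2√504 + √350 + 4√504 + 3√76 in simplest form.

6*√19 + 17*√14

2√504 = 12*√14; √350 = 5*√14; 4√504 = 24*√14; 3√76 = 6*√19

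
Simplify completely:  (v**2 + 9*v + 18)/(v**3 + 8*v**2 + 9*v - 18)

Factor: v**2 + 9*v + 18 = (v + 6)*(v + 3);  v**3 + 8*v**2 + 9*v - 18 = (v + 3)*(v + 6)*(v - 1)
Cancel the common factors (v + 3), (v + 6).

1/(v - 1)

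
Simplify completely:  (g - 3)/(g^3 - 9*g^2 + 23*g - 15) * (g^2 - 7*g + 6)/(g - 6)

Factor: g^3 - 9*g^2 + 23*g - 15 = (g - 5)*(g - 1)*(g - 3);  g^2 - 7*g + 6 = (g - 1)*(g - 6)
Cancel the common factors (g - 1), (g - 6), (g - 3).

1/(g - 5)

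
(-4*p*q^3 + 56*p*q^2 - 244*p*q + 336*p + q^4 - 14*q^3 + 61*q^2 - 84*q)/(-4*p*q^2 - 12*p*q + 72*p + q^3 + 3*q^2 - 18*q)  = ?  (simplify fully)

(q^2 - 11*q + 28)/(q + 6)

Factor: -4*p*q^3 + 56*p*q^2 - 244*p*q + 336*p + q^4 - 14*q^3 + 61*q^2 - 84*q = (q - 7)*(q - 4)*(q - 3)*(-4*p + q);  -4*p*q^2 - 12*p*q + 72*p + q^3 + 3*q^2 - 18*q = (q - 3)*(-4*p + q)*(q + 6)
Cancel the common factors (q - 3), (-4*p + q).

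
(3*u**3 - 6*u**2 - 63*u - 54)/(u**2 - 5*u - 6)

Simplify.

3*u + 9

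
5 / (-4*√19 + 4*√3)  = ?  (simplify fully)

Multiply numerator and denominator by 4*√3 + 4*√19.
Denominator becomes -256; numerator becomes 20*√3 + 20*√19.

(-5*√19 - 5*√3)/64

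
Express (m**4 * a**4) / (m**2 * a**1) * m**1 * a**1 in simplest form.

Quotient: m**2 * a**3
Multiply by m**1 * a**1: add exponents.

a**4*m**3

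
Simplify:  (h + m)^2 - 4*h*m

Expand the square and combine the 4*h*m term.

(h - m)^2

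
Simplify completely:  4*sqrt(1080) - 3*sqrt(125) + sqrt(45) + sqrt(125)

-7*sqrt(5) + 24*sqrt(30)

4*sqrt(1080) = 24*sqrt(30); 3*sqrt(125) = 15*sqrt(5); sqrt(45) = 3*sqrt(5); sqrt(125) = 5*sqrt(5)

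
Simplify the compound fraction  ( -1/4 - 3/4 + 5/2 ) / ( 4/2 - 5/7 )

7/6

Numerator: -1/4 - 3/4 + 5/2 = 3/2
Denominator: 4/2 - 5/7 = 9/7
Divide: (3/2) · (7/9) = 7/6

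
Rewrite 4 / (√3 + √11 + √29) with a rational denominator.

(-84*√11 - 148*√3 + 8*√957 + 60*√29)/93

Group as (√11 + √29) + √3; multiply by (√11 + √29) - √3, then rationalise the remaining surd.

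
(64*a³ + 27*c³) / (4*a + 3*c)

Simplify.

(3*c)^3 + (4*a)^3 = (4*a + 3*c)(16*a² - 12*a*c + 9*c²).

16*a² - 12*a*c + 9*c²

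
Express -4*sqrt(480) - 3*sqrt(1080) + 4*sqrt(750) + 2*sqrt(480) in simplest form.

4*sqrt(480) = 16*sqrt(30); 3*sqrt(1080) = 18*sqrt(30); 4*sqrt(750) = 20*sqrt(30); 2*sqrt(480) = 8*sqrt(30)
Combine: (-16 - 18 + 20 + 8)·sqrt(30) = -6*sqrt(30)

-6*sqrt(30)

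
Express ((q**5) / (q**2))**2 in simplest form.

Inside the bracket: q**3
Raise to the power 2: q**6

q**6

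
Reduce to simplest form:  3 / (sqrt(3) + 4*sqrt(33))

(-sqrt(3) + 4*sqrt(33))/175

Multiply numerator and denominator by -4*sqrt(33) + sqrt(3).
Denominator becomes -525; numerator becomes -12*sqrt(33) + 3*sqrt(3).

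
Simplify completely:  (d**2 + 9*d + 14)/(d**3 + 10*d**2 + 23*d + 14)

1/(d + 1)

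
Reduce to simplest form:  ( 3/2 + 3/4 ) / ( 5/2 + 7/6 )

Numerator: 3/2 + 3/4 = 9/4
Denominator: 5/2 + 7/6 = 11/3
Divide: (9/4) · (3/11) = 27/44

27/44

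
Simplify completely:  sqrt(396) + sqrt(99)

sqrt(396) = 6*sqrt(11); sqrt(99) = 3*sqrt(11)
Combine: (6 + 3)·sqrt(11) = 9*sqrt(11)

9*sqrt(11)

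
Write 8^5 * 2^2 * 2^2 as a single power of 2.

8^5 = 2^15; 2^2 = 2^2; 2^2 = 2^2
Combine exponents: 2^19

2^19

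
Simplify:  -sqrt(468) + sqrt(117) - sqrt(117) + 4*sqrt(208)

sqrt(468) = 6*sqrt(13); sqrt(117) = 3*sqrt(13); sqrt(117) = 3*sqrt(13); 4*sqrt(208) = 16*sqrt(13)
Combine: (-6 + 3 - 3 + 16)·sqrt(13) = 10*sqrt(13)

10*sqrt(13)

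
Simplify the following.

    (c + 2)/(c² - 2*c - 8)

Factor: c² - 2*c - 8 = (c - 4)·(c + 2)
Cancel the common factor (c + 2).

1/(c - 4)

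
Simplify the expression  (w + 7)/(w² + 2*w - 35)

Factor: w² + 2*w - 35 = (w + 7)·(w - 5)
Cancel the common factor (w + 7).

1/(w - 5)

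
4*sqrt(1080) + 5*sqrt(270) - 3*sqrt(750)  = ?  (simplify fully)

4*sqrt(1080) = 24*sqrt(30); 5*sqrt(270) = 15*sqrt(30); 3*sqrt(750) = 15*sqrt(30)
Combine: (24 + 15 - 15)·sqrt(30) = 24*sqrt(30)

24*sqrt(30)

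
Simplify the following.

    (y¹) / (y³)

y^(-2)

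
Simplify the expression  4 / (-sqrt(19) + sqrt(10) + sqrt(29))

(-10*sqrt(19) + 19*sqrt(10) + sqrt(5510))/95

Group as (sqrt(10) + sqrt(29)) - sqrt(19); multiply by (sqrt(10) + sqrt(29)) + sqrt(19), then rationalise the remaining surd.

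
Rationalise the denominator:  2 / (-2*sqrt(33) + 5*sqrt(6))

(2*sqrt(33) + 5*sqrt(6))/9

Multiply numerator and denominator by 2*sqrt(33) + 5*sqrt(6).
Denominator becomes 18; numerator becomes 4*sqrt(33) + 10*sqrt(6).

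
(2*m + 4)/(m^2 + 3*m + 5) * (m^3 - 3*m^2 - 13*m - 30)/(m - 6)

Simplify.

2*m + 4

Factor: 2*m + 4 = 2*(m + 2);  m^3 - 3*m^2 - 13*m - 30 = (m - 6)*(m^2 + 3*m + 5)
Cancel the common factors (m^2 + 3*m + 5), (m - 6).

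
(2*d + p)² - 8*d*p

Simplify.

(2*d - p)²

Expanding gives 4*d² - 4*d*p + p², a perfect square.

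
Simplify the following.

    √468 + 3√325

21*√13

√468 = 6*√13; 3√325 = 15*√13
Combine: (6 + 15)·√13 = 21*√13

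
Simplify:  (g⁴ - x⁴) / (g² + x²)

g² - x²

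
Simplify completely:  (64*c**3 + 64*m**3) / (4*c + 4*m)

16*c**2 - 16*c*m + 16*m**2

Factor as (a+b)(a**2-ab+b**2) with a=(4*m), b=(4*c).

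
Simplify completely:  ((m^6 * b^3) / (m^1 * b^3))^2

Inside the bracket: m^5
Raise to the power 2: m^10

m^10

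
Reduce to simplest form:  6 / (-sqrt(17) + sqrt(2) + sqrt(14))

(2*sqrt(17) + 10*sqrt(14) + 58*sqrt(2) + 8*sqrt(119))/37

Group as (sqrt(2) + sqrt(14)) - sqrt(17); multiply by (sqrt(2) + sqrt(14)) + sqrt(17), then rationalise the remaining surd.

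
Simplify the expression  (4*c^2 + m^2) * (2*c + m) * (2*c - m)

16*c^4 - m^4

Telescope via difference of squares: ((2*c)+m)((2*c)-m) = 4*c^2 - m^2, then repeat with the next factor.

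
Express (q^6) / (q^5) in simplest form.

Quotient: q^1

q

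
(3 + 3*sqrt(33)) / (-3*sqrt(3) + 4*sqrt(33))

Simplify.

(3*sqrt(3) + 4*sqrt(33) + 9*sqrt(11) + 132)/167

Multiply numerator and denominator by 3*sqrt(3) + 4*sqrt(33).
Denominator becomes 501; numerator becomes 9*sqrt(3) + 12*sqrt(33) + 27*sqrt(11) + 396.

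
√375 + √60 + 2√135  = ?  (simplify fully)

13*√15

√375 = 5*√15; √60 = 2*√15; 2√135 = 6*√15
Combine: (5 + 2 + 6)·√15 = 13*√15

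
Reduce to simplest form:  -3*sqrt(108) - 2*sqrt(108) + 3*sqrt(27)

-21*sqrt(3)

3*sqrt(108) = 18*sqrt(3); 2*sqrt(108) = 12*sqrt(3); 3*sqrt(27) = 9*sqrt(3)
Combine: (-18 - 12 + 9)·sqrt(3) = -21*sqrt(3)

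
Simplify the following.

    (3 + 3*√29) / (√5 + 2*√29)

(-√145 - √5 + 2*√29 + 58)/37

Multiply numerator and denominator by -√5 + 2*√29.
Denominator becomes 111; numerator becomes -3*√145 - 3*√5 + 6*√29 + 174.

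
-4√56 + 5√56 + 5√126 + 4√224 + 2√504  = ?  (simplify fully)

45*√14

4√56 = 8*√14; 5√56 = 10*√14; 5√126 = 15*√14; 4√224 = 16*√14; 2√504 = 12*√14
Combine: (-8 + 10 + 15 + 16 + 12)·√14 = 45*√14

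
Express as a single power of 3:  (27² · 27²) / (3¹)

27² = 3^6; 27² = 3^6; 3¹ = 3^1
Combine exponents: 3^11

3^11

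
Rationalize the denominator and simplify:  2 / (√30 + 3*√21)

(-2*√30 + 6*√21)/159

Multiply numerator and denominator by -3*√21 + √30.
Denominator becomes -159; numerator becomes -6*√21 + 2*√30.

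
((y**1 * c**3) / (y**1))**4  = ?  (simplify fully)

Inside the bracket: c**3
Raise to the power 4: c**12

c**12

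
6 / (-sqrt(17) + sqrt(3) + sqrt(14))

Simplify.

(3*sqrt(14) + 14*sqrt(3) + sqrt(714))/14

Group as (sqrt(3) + sqrt(14)) - sqrt(17); multiply by (sqrt(3) + sqrt(14)) + sqrt(17), then rationalise the remaining surd.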